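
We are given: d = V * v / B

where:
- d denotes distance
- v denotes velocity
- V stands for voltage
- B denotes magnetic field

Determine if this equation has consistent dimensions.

No

d (distance) has dimensions [L].
v (velocity) has dimensions [L T^-1].
V (voltage) has dimensions [I^-1 L^2 M T^-3].
B (magnetic field) has dimensions [I^-1 M T^-2].

Left side: [L]
Right side: [L^3 T^-2]

The two sides have different dimensions, so the equation is NOT dimensionally consistent.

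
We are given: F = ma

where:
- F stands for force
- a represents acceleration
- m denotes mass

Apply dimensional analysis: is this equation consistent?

Yes

F (force) has dimensions [L M T^-2].
a (acceleration) has dimensions [L T^-2].
m (mass) has dimensions [M].

Left side: [L M T^-2]
Right side: [L M T^-2]

Both sides have the same dimensions, so the equation is dimensionally consistent.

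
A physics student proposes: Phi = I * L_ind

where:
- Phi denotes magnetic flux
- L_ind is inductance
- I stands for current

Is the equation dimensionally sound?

Yes

Phi (magnetic flux) has dimensions [I^-1 L^2 M T^-2].
L_ind (inductance) has dimensions [I^-2 L^2 M T^-2].
I (current) has dimensions [I].

Left side: [I^-1 L^2 M T^-2]
Right side: [I^-1 L^2 M T^-2]

Both sides have the same dimensions, so the equation is dimensionally consistent.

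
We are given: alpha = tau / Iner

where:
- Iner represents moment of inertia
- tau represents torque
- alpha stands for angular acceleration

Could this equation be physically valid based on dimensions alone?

Yes

Iner (moment of inertia) has dimensions [L^2 M].
tau (torque) has dimensions [L^2 M T^-2].
alpha (angular acceleration) has dimensions [T^-2].

Left side: [T^-2]
Right side: [T^-2]

Both sides have the same dimensions, so the equation is dimensionally consistent.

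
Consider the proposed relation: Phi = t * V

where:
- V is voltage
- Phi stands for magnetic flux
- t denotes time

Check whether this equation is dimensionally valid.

Yes

V (voltage) has dimensions [I^-1 L^2 M T^-3].
Phi (magnetic flux) has dimensions [I^-1 L^2 M T^-2].
t (time) has dimensions [T].

Left side: [I^-1 L^2 M T^-2]
Right side: [I^-1 L^2 M T^-2]

Both sides have the same dimensions, so the equation is dimensionally consistent.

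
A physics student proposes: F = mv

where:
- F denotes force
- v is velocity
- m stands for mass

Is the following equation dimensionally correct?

No

F (force) has dimensions [L M T^-2].
v (velocity) has dimensions [L T^-1].
m (mass) has dimensions [M].

Left side: [L M T^-2]
Right side: [L M T^-1]

The two sides have different dimensions, so the equation is NOT dimensionally consistent.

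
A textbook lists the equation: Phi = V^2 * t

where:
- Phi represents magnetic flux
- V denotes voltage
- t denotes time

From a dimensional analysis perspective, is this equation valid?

No

Phi (magnetic flux) has dimensions [I^-1 L^2 M T^-2].
V (voltage) has dimensions [I^-1 L^2 M T^-3].
t (time) has dimensions [T].

Left side: [I^-1 L^2 M T^-2]
Right side: [I^-2 L^4 M^2 T^-5]

The two sides have different dimensions, so the equation is NOT dimensionally consistent.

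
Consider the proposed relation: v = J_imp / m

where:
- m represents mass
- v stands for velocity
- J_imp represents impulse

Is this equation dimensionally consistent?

Yes

m (mass) has dimensions [M].
v (velocity) has dimensions [L T^-1].
J_imp (impulse) has dimensions [L M T^-1].

Left side: [L T^-1]
Right side: [L T^-1]

Both sides have the same dimensions, so the equation is dimensionally consistent.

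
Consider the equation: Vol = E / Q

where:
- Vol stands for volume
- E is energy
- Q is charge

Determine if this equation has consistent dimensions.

No

Vol (volume) has dimensions [L^3].
E (energy) has dimensions [L^2 M T^-2].
Q (charge) has dimensions [I T].

Left side: [L^3]
Right side: [I^-1 L^2 M T^-3]

The two sides have different dimensions, so the equation is NOT dimensionally consistent.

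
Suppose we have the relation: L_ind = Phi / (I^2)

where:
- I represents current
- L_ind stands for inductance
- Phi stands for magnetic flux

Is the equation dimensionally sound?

No

I (current) has dimensions [I].
L_ind (inductance) has dimensions [I^-2 L^2 M T^-2].
Phi (magnetic flux) has dimensions [I^-1 L^2 M T^-2].

Left side: [I^-2 L^2 M T^-2]
Right side: [I^-3 L^2 M T^-2]

The two sides have different dimensions, so the equation is NOT dimensionally consistent.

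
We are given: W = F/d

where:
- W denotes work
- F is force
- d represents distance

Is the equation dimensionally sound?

No

W (work) has dimensions [L^2 M T^-2].
F (force) has dimensions [L M T^-2].
d (distance) has dimensions [L].

Left side: [L^2 M T^-2]
Right side: [M T^-2]

The two sides have different dimensions, so the equation is NOT dimensionally consistent.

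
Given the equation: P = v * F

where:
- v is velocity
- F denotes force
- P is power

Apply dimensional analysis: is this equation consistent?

Yes

v (velocity) has dimensions [L T^-1].
F (force) has dimensions [L M T^-2].
P (power) has dimensions [L^2 M T^-3].

Left side: [L^2 M T^-3]
Right side: [L^2 M T^-3]

Both sides have the same dimensions, so the equation is dimensionally consistent.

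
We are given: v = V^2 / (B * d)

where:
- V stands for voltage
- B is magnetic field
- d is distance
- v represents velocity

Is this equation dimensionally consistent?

No

V (voltage) has dimensions [I^-1 L^2 M T^-3].
B (magnetic field) has dimensions [I^-1 M T^-2].
d (distance) has dimensions [L].
v (velocity) has dimensions [L T^-1].

Left side: [L T^-1]
Right side: [I^-1 L^3 M T^-4]

The two sides have different dimensions, so the equation is NOT dimensionally consistent.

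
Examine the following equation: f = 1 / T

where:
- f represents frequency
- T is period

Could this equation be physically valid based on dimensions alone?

Yes

f (frequency) has dimensions [T^-1].
T (period) has dimensions [T].

Left side: [T^-1]
Right side: [T^-1]

Both sides have the same dimensions, so the equation is dimensionally consistent.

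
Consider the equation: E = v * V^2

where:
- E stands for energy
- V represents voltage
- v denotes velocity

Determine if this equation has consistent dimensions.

No

E (energy) has dimensions [L^2 M T^-2].
V (voltage) has dimensions [I^-1 L^2 M T^-3].
v (velocity) has dimensions [L T^-1].

Left side: [L^2 M T^-2]
Right side: [I^-2 L^5 M^2 T^-7]

The two sides have different dimensions, so the equation is NOT dimensionally consistent.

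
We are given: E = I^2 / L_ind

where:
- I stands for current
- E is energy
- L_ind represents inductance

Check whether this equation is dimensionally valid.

No

I (current) has dimensions [I].
E (energy) has dimensions [L^2 M T^-2].
L_ind (inductance) has dimensions [I^-2 L^2 M T^-2].

Left side: [L^2 M T^-2]
Right side: [I^4 L^-2 M^-1 T^2]

The two sides have different dimensions, so the equation is NOT dimensionally consistent.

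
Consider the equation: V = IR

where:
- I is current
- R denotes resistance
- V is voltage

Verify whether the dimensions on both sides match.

Yes

I (current) has dimensions [I].
R (resistance) has dimensions [I^-2 L^2 M T^-3].
V (voltage) has dimensions [I^-1 L^2 M T^-3].

Left side: [I^-1 L^2 M T^-3]
Right side: [I^-1 L^2 M T^-3]

Both sides have the same dimensions, so the equation is dimensionally consistent.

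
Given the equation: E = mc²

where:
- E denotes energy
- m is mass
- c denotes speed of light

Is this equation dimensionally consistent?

Yes

E (energy) has dimensions [L^2 M T^-2].
m (mass) has dimensions [M].
c (speed of light) has dimensions [L T^-1].

Left side: [L^2 M T^-2]
Right side: [L^2 M T^-2]

Both sides have the same dimensions, so the equation is dimensionally consistent.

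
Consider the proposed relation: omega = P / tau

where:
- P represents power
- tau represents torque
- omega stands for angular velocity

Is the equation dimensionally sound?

Yes

P (power) has dimensions [L^2 M T^-3].
tau (torque) has dimensions [L^2 M T^-2].
omega (angular velocity) has dimensions [T^-1].

Left side: [T^-1]
Right side: [T^-1]

Both sides have the same dimensions, so the equation is dimensionally consistent.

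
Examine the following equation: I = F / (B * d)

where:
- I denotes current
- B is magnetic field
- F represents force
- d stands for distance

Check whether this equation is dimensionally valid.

Yes

I (current) has dimensions [I].
B (magnetic field) has dimensions [I^-1 M T^-2].
F (force) has dimensions [L M T^-2].
d (distance) has dimensions [L].

Left side: [I]
Right side: [I]

Both sides have the same dimensions, so the equation is dimensionally consistent.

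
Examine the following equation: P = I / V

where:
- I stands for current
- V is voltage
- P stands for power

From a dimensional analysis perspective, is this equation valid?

No

I (current) has dimensions [I].
V (voltage) has dimensions [I^-1 L^2 M T^-3].
P (power) has dimensions [L^2 M T^-3].

Left side: [L^2 M T^-3]
Right side: [I^2 L^-2 M^-1 T^3]

The two sides have different dimensions, so the equation is NOT dimensionally consistent.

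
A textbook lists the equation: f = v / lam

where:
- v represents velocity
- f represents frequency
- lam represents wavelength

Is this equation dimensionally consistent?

Yes

v (velocity) has dimensions [L T^-1].
f (frequency) has dimensions [T^-1].
lam (wavelength) has dimensions [L].

Left side: [T^-1]
Right side: [T^-1]

Both sides have the same dimensions, so the equation is dimensionally consistent.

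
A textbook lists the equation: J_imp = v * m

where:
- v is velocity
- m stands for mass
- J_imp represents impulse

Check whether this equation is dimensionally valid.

Yes

v (velocity) has dimensions [L T^-1].
m (mass) has dimensions [M].
J_imp (impulse) has dimensions [L M T^-1].

Left side: [L M T^-1]
Right side: [L M T^-1]

Both sides have the same dimensions, so the equation is dimensionally consistent.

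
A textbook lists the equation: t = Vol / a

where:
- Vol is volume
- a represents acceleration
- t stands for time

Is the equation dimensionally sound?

No

Vol (volume) has dimensions [L^3].
a (acceleration) has dimensions [L T^-2].
t (time) has dimensions [T].

Left side: [T]
Right side: [L^2 T^2]

The two sides have different dimensions, so the equation is NOT dimensionally consistent.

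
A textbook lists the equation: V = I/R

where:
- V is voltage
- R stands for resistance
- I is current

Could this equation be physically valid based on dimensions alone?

No

V (voltage) has dimensions [I^-1 L^2 M T^-3].
R (resistance) has dimensions [I^-2 L^2 M T^-3].
I (current) has dimensions [I].

Left side: [I^-1 L^2 M T^-3]
Right side: [I^3 L^-2 M^-1 T^3]

The two sides have different dimensions, so the equation is NOT dimensionally consistent.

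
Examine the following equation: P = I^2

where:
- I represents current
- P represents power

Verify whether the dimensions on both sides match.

No

I (current) has dimensions [I].
P (power) has dimensions [L^2 M T^-3].

Left side: [L^2 M T^-3]
Right side: [I^2]

The two sides have different dimensions, so the equation is NOT dimensionally consistent.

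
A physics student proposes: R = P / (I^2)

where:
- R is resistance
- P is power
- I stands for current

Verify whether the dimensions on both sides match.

Yes

R (resistance) has dimensions [I^-2 L^2 M T^-3].
P (power) has dimensions [L^2 M T^-3].
I (current) has dimensions [I].

Left side: [I^-2 L^2 M T^-3]
Right side: [I^-2 L^2 M T^-3]

Both sides have the same dimensions, so the equation is dimensionally consistent.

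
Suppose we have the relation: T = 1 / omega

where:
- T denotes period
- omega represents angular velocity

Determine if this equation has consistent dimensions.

Yes

T (period) has dimensions [T].
omega (angular velocity) has dimensions [T^-1].

Left side: [T]
Right side: [T]

Both sides have the same dimensions, so the equation is dimensionally consistent.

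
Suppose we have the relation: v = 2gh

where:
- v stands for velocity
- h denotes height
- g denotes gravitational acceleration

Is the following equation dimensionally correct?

No

v (velocity) has dimensions [L T^-1].
h (height) has dimensions [L].
g (gravitational acceleration) has dimensions [L T^-2].

Left side: [L T^-1]
Right side: [L^2 T^-2]

The two sides have different dimensions, so the equation is NOT dimensionally consistent.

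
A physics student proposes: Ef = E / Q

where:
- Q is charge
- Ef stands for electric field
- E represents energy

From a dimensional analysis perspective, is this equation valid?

No

Q (charge) has dimensions [I T].
Ef (electric field) has dimensions [I^-1 L M T^-3].
E (energy) has dimensions [L^2 M T^-2].

Left side: [I^-1 L M T^-3]
Right side: [I^-1 L^2 M T^-3]

The two sides have different dimensions, so the equation is NOT dimensionally consistent.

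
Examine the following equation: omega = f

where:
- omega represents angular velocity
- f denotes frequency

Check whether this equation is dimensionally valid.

Yes

omega (angular velocity) has dimensions [T^-1].
f (frequency) has dimensions [T^-1].

Left side: [T^-1]
Right side: [T^-1]

Both sides have the same dimensions, so the equation is dimensionally consistent.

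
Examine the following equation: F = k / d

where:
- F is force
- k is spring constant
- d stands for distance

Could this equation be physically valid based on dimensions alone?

No

F (force) has dimensions [L M T^-2].
k (spring constant) has dimensions [M T^-2].
d (distance) has dimensions [L].

Left side: [L M T^-2]
Right side: [L^-1 M T^-2]

The two sides have different dimensions, so the equation is NOT dimensionally consistent.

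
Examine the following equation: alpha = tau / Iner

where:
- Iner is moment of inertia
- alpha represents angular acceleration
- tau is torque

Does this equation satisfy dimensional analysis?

Yes

Iner (moment of inertia) has dimensions [L^2 M].
alpha (angular acceleration) has dimensions [T^-2].
tau (torque) has dimensions [L^2 M T^-2].

Left side: [T^-2]
Right side: [T^-2]

Both sides have the same dimensions, so the equation is dimensionally consistent.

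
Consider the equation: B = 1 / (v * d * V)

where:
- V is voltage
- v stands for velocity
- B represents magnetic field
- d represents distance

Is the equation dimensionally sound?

No

V (voltage) has dimensions [I^-1 L^2 M T^-3].
v (velocity) has dimensions [L T^-1].
B (magnetic field) has dimensions [I^-1 M T^-2].
d (distance) has dimensions [L].

Left side: [I^-1 M T^-2]
Right side: [I L^-4 M^-1 T^4]

The two sides have different dimensions, so the equation is NOT dimensionally consistent.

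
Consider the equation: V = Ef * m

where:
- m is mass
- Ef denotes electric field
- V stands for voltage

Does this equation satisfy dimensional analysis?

No

m (mass) has dimensions [M].
Ef (electric field) has dimensions [I^-1 L M T^-3].
V (voltage) has dimensions [I^-1 L^2 M T^-3].

Left side: [I^-1 L^2 M T^-3]
Right side: [I^-1 L M^2 T^-3]

The two sides have different dimensions, so the equation is NOT dimensionally consistent.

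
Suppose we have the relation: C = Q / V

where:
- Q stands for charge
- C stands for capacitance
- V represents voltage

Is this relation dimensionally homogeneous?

Yes

Q (charge) has dimensions [I T].
C (capacitance) has dimensions [I^2 L^-2 M^-1 T^4].
V (voltage) has dimensions [I^-1 L^2 M T^-3].

Left side: [I^2 L^-2 M^-1 T^4]
Right side: [I^2 L^-2 M^-1 T^4]

Both sides have the same dimensions, so the equation is dimensionally consistent.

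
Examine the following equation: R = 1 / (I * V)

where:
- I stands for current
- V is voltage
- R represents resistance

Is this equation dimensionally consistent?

No

I (current) has dimensions [I].
V (voltage) has dimensions [I^-1 L^2 M T^-3].
R (resistance) has dimensions [I^-2 L^2 M T^-3].

Left side: [I^-2 L^2 M T^-3]
Right side: [L^-2 M^-1 T^3]

The two sides have different dimensions, so the equation is NOT dimensionally consistent.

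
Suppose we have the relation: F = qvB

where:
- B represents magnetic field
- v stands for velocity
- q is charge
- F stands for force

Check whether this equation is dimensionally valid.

Yes

B (magnetic field) has dimensions [I^-1 M T^-2].
v (velocity) has dimensions [L T^-1].
q (charge) has dimensions [I T].
F (force) has dimensions [L M T^-2].

Left side: [L M T^-2]
Right side: [L M T^-2]

Both sides have the same dimensions, so the equation is dimensionally consistent.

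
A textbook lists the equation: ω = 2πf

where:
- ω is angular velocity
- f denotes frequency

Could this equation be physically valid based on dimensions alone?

Yes

ω (angular velocity) has dimensions [T^-1].
f (frequency) has dimensions [T^-1].

Left side: [T^-1]
Right side: [T^-1]

Both sides have the same dimensions, so the equation is dimensionally consistent.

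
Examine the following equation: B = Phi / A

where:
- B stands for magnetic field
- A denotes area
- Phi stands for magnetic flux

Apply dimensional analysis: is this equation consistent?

Yes

B (magnetic field) has dimensions [I^-1 M T^-2].
A (area) has dimensions [L^2].
Phi (magnetic flux) has dimensions [I^-1 L^2 M T^-2].

Left side: [I^-1 M T^-2]
Right side: [I^-1 M T^-2]

Both sides have the same dimensions, so the equation is dimensionally consistent.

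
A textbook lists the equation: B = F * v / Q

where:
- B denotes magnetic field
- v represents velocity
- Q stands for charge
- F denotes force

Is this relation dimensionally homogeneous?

No

B (magnetic field) has dimensions [I^-1 M T^-2].
v (velocity) has dimensions [L T^-1].
Q (charge) has dimensions [I T].
F (force) has dimensions [L M T^-2].

Left side: [I^-1 M T^-2]
Right side: [I^-1 L^2 M T^-4]

The two sides have different dimensions, so the equation is NOT dimensionally consistent.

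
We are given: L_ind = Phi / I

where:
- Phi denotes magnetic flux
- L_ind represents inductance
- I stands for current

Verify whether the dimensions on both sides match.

Yes

Phi (magnetic flux) has dimensions [I^-1 L^2 M T^-2].
L_ind (inductance) has dimensions [I^-2 L^2 M T^-2].
I (current) has dimensions [I].

Left side: [I^-2 L^2 M T^-2]
Right side: [I^-2 L^2 M T^-2]

Both sides have the same dimensions, so the equation is dimensionally consistent.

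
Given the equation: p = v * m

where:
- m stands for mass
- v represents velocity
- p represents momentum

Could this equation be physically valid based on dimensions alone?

Yes

m (mass) has dimensions [M].
v (velocity) has dimensions [L T^-1].
p (momentum) has dimensions [L M T^-1].

Left side: [L M T^-1]
Right side: [L M T^-1]

Both sides have the same dimensions, so the equation is dimensionally consistent.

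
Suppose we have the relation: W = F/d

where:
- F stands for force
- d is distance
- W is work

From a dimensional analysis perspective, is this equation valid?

No

F (force) has dimensions [L M T^-2].
d (distance) has dimensions [L].
W (work) has dimensions [L^2 M T^-2].

Left side: [L^2 M T^-2]
Right side: [M T^-2]

The two sides have different dimensions, so the equation is NOT dimensionally consistent.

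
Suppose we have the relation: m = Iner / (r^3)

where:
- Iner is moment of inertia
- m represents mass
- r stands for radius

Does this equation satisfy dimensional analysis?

No

Iner (moment of inertia) has dimensions [L^2 M].
m (mass) has dimensions [M].
r (radius) has dimensions [L].

Left side: [M]
Right side: [L^-1 M]

The two sides have different dimensions, so the equation is NOT dimensionally consistent.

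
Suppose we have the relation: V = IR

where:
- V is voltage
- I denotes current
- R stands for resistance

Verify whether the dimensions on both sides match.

Yes

V (voltage) has dimensions [I^-1 L^2 M T^-3].
I (current) has dimensions [I].
R (resistance) has dimensions [I^-2 L^2 M T^-3].

Left side: [I^-1 L^2 M T^-3]
Right side: [I^-1 L^2 M T^-3]

Both sides have the same dimensions, so the equation is dimensionally consistent.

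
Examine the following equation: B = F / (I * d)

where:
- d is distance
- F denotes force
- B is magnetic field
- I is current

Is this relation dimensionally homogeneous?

Yes

d (distance) has dimensions [L].
F (force) has dimensions [L M T^-2].
B (magnetic field) has dimensions [I^-1 M T^-2].
I (current) has dimensions [I].

Left side: [I^-1 M T^-2]
Right side: [I^-1 M T^-2]

Both sides have the same dimensions, so the equation is dimensionally consistent.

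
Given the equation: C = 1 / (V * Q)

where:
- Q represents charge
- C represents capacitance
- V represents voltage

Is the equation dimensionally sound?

No

Q (charge) has dimensions [I T].
C (capacitance) has dimensions [I^2 L^-2 M^-1 T^4].
V (voltage) has dimensions [I^-1 L^2 M T^-3].

Left side: [I^2 L^-2 M^-1 T^4]
Right side: [L^-2 M^-1 T^2]

The two sides have different dimensions, so the equation is NOT dimensionally consistent.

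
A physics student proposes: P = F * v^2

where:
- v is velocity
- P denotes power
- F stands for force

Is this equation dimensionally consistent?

No

v (velocity) has dimensions [L T^-1].
P (power) has dimensions [L^2 M T^-3].
F (force) has dimensions [L M T^-2].

Left side: [L^2 M T^-3]
Right side: [L^3 M T^-4]

The two sides have different dimensions, so the equation is NOT dimensionally consistent.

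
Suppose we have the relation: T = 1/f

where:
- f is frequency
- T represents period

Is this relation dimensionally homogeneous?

Yes

f (frequency) has dimensions [T^-1].
T (period) has dimensions [T].

Left side: [T]
Right side: [T]

Both sides have the same dimensions, so the equation is dimensionally consistent.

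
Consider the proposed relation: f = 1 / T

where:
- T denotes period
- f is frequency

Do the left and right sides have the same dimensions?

Yes

T (period) has dimensions [T].
f (frequency) has dimensions [T^-1].

Left side: [T^-1]
Right side: [T^-1]

Both sides have the same dimensions, so the equation is dimensionally consistent.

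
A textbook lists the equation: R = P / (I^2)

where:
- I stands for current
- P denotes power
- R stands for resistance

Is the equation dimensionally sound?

Yes

I (current) has dimensions [I].
P (power) has dimensions [L^2 M T^-3].
R (resistance) has dimensions [I^-2 L^2 M T^-3].

Left side: [I^-2 L^2 M T^-3]
Right side: [I^-2 L^2 M T^-3]

Both sides have the same dimensions, so the equation is dimensionally consistent.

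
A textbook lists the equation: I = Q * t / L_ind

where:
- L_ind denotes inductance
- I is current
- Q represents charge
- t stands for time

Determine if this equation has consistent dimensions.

No

L_ind (inductance) has dimensions [I^-2 L^2 M T^-2].
I (current) has dimensions [I].
Q (charge) has dimensions [I T].
t (time) has dimensions [T].

Left side: [I]
Right side: [I^3 L^-2 M^-1 T^4]

The two sides have different dimensions, so the equation is NOT dimensionally consistent.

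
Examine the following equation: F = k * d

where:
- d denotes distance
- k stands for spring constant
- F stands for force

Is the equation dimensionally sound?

Yes

d (distance) has dimensions [L].
k (spring constant) has dimensions [M T^-2].
F (force) has dimensions [L M T^-2].

Left side: [L M T^-2]
Right side: [L M T^-2]

Both sides have the same dimensions, so the equation is dimensionally consistent.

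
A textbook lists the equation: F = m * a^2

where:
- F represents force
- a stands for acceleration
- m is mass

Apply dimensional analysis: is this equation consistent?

No

F (force) has dimensions [L M T^-2].
a (acceleration) has dimensions [L T^-2].
m (mass) has dimensions [M].

Left side: [L M T^-2]
Right side: [L^2 M T^-4]

The two sides have different dimensions, so the equation is NOT dimensionally consistent.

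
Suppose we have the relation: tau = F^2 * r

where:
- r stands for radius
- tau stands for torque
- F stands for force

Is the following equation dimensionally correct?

No

r (radius) has dimensions [L].
tau (torque) has dimensions [L^2 M T^-2].
F (force) has dimensions [L M T^-2].

Left side: [L^2 M T^-2]
Right side: [L^3 M^2 T^-4]

The two sides have different dimensions, so the equation is NOT dimensionally consistent.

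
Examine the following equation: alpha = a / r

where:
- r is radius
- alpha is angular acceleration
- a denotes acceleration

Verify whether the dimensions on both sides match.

Yes

r (radius) has dimensions [L].
alpha (angular acceleration) has dimensions [T^-2].
a (acceleration) has dimensions [L T^-2].

Left side: [T^-2]
Right side: [T^-2]

Both sides have the same dimensions, so the equation is dimensionally consistent.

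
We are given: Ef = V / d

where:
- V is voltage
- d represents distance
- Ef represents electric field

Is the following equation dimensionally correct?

Yes

V (voltage) has dimensions [I^-1 L^2 M T^-3].
d (distance) has dimensions [L].
Ef (electric field) has dimensions [I^-1 L M T^-3].

Left side: [I^-1 L M T^-3]
Right side: [I^-1 L M T^-3]

Both sides have the same dimensions, so the equation is dimensionally consistent.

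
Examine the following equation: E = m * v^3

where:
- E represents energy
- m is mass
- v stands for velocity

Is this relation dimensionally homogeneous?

No

E (energy) has dimensions [L^2 M T^-2].
m (mass) has dimensions [M].
v (velocity) has dimensions [L T^-1].

Left side: [L^2 M T^-2]
Right side: [L^3 M T^-3]

The two sides have different dimensions, so the equation is NOT dimensionally consistent.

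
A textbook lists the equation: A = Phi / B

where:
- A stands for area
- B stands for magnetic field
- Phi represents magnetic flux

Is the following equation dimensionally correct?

Yes

A (area) has dimensions [L^2].
B (magnetic field) has dimensions [I^-1 M T^-2].
Phi (magnetic flux) has dimensions [I^-1 L^2 M T^-2].

Left side: [L^2]
Right side: [L^2]

Both sides have the same dimensions, so the equation is dimensionally consistent.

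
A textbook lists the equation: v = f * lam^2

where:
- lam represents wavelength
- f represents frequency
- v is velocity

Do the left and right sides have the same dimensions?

No

lam (wavelength) has dimensions [L].
f (frequency) has dimensions [T^-1].
v (velocity) has dimensions [L T^-1].

Left side: [L T^-1]
Right side: [L^2 T^-1]

The two sides have different dimensions, so the equation is NOT dimensionally consistent.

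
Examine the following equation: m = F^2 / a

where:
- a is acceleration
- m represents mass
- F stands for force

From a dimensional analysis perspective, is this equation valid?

No

a (acceleration) has dimensions [L T^-2].
m (mass) has dimensions [M].
F (force) has dimensions [L M T^-2].

Left side: [M]
Right side: [L M^2 T^-2]

The two sides have different dimensions, so the equation is NOT dimensionally consistent.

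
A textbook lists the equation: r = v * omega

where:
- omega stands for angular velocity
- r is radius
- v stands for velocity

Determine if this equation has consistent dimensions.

No

omega (angular velocity) has dimensions [T^-1].
r (radius) has dimensions [L].
v (velocity) has dimensions [L T^-1].

Left side: [L]
Right side: [L T^-2]

The two sides have different dimensions, so the equation is NOT dimensionally consistent.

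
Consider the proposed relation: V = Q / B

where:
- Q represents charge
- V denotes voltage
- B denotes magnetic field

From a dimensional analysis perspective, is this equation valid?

No

Q (charge) has dimensions [I T].
V (voltage) has dimensions [I^-1 L^2 M T^-3].
B (magnetic field) has dimensions [I^-1 M T^-2].

Left side: [I^-1 L^2 M T^-3]
Right side: [I^2 M^-1 T^3]

The two sides have different dimensions, so the equation is NOT dimensionally consistent.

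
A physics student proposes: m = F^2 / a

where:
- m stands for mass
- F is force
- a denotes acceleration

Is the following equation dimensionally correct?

No

m (mass) has dimensions [M].
F (force) has dimensions [L M T^-2].
a (acceleration) has dimensions [L T^-2].

Left side: [M]
Right side: [L M^2 T^-2]

The two sides have different dimensions, so the equation is NOT dimensionally consistent.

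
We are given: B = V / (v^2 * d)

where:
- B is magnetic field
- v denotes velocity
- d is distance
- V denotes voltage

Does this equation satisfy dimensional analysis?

No

B (magnetic field) has dimensions [I^-1 M T^-2].
v (velocity) has dimensions [L T^-1].
d (distance) has dimensions [L].
V (voltage) has dimensions [I^-1 L^2 M T^-3].

Left side: [I^-1 M T^-2]
Right side: [I^-1 L^-1 M T^-1]

The two sides have different dimensions, so the equation is NOT dimensionally consistent.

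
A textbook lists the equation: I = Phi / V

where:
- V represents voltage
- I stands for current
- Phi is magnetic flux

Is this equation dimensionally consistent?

No

V (voltage) has dimensions [I^-1 L^2 M T^-3].
I (current) has dimensions [I].
Phi (magnetic flux) has dimensions [I^-1 L^2 M T^-2].

Left side: [I]
Right side: [T]

The two sides have different dimensions, so the equation is NOT dimensionally consistent.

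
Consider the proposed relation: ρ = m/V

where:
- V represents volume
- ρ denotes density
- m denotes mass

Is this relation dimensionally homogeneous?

Yes

V (volume) has dimensions [L^3].
ρ (density) has dimensions [L^-3 M].
m (mass) has dimensions [M].

Left side: [L^-3 M]
Right side: [L^-3 M]

Both sides have the same dimensions, so the equation is dimensionally consistent.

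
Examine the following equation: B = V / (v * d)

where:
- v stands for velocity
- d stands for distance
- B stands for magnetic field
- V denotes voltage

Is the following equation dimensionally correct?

Yes

v (velocity) has dimensions [L T^-1].
d (distance) has dimensions [L].
B (magnetic field) has dimensions [I^-1 M T^-2].
V (voltage) has dimensions [I^-1 L^2 M T^-3].

Left side: [I^-1 M T^-2]
Right side: [I^-1 M T^-2]

Both sides have the same dimensions, so the equation is dimensionally consistent.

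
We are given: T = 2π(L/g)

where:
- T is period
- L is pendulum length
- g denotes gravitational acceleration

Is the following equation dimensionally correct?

No

T (period) has dimensions [T].
L (pendulum length) has dimensions [L].
g (gravitational acceleration) has dimensions [L T^-2].

Left side: [T]
Right side: [T^2]

The two sides have different dimensions, so the equation is NOT dimensionally consistent.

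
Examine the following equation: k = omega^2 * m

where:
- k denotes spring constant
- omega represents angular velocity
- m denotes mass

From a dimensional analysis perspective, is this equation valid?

Yes

k (spring constant) has dimensions [M T^-2].
omega (angular velocity) has dimensions [T^-1].
m (mass) has dimensions [M].

Left side: [M T^-2]
Right side: [M T^-2]

Both sides have the same dimensions, so the equation is dimensionally consistent.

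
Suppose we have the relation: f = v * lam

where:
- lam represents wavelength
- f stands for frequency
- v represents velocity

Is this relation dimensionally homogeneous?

No

lam (wavelength) has dimensions [L].
f (frequency) has dimensions [T^-1].
v (velocity) has dimensions [L T^-1].

Left side: [T^-1]
Right side: [L^2 T^-1]

The two sides have different dimensions, so the equation is NOT dimensionally consistent.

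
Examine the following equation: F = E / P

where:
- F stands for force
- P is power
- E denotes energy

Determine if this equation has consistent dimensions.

No

F (force) has dimensions [L M T^-2].
P (power) has dimensions [L^2 M T^-3].
E (energy) has dimensions [L^2 M T^-2].

Left side: [L M T^-2]
Right side: [T]

The two sides have different dimensions, so the equation is NOT dimensionally consistent.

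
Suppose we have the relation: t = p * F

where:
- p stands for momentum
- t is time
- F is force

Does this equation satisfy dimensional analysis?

No

p (momentum) has dimensions [L M T^-1].
t (time) has dimensions [T].
F (force) has dimensions [L M T^-2].

Left side: [T]
Right side: [L^2 M^2 T^-3]

The two sides have different dimensions, so the equation is NOT dimensionally consistent.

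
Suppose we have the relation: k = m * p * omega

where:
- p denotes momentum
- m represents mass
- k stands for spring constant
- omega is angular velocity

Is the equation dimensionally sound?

No

p (momentum) has dimensions [L M T^-1].
m (mass) has dimensions [M].
k (spring constant) has dimensions [M T^-2].
omega (angular velocity) has dimensions [T^-1].

Left side: [M T^-2]
Right side: [L M^2 T^-2]

The two sides have different dimensions, so the equation is NOT dimensionally consistent.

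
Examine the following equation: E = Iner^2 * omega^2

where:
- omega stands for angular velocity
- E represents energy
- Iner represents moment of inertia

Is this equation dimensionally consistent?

No

omega (angular velocity) has dimensions [T^-1].
E (energy) has dimensions [L^2 M T^-2].
Iner (moment of inertia) has dimensions [L^2 M].

Left side: [L^2 M T^-2]
Right side: [L^4 M^2 T^-2]

The two sides have different dimensions, so the equation is NOT dimensionally consistent.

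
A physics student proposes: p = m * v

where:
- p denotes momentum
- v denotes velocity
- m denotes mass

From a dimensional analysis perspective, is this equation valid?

Yes

p (momentum) has dimensions [L M T^-1].
v (velocity) has dimensions [L T^-1].
m (mass) has dimensions [M].

Left side: [L M T^-1]
Right side: [L M T^-1]

Both sides have the same dimensions, so the equation is dimensionally consistent.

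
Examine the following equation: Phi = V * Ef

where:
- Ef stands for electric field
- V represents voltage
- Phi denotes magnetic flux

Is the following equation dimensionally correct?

No

Ef (electric field) has dimensions [I^-1 L M T^-3].
V (voltage) has dimensions [I^-1 L^2 M T^-3].
Phi (magnetic flux) has dimensions [I^-1 L^2 M T^-2].

Left side: [I^-1 L^2 M T^-2]
Right side: [I^-2 L^3 M^2 T^-6]

The two sides have different dimensions, so the equation is NOT dimensionally consistent.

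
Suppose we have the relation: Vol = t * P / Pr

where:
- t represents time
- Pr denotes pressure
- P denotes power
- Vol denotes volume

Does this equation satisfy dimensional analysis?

Yes

t (time) has dimensions [T].
Pr (pressure) has dimensions [L^-1 M T^-2].
P (power) has dimensions [L^2 M T^-3].
Vol (volume) has dimensions [L^3].

Left side: [L^3]
Right side: [L^3]

Both sides have the same dimensions, so the equation is dimensionally consistent.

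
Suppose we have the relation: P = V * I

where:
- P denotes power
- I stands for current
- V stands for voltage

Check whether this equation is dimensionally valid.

Yes

P (power) has dimensions [L^2 M T^-3].
I (current) has dimensions [I].
V (voltage) has dimensions [I^-1 L^2 M T^-3].

Left side: [L^2 M T^-3]
Right side: [L^2 M T^-3]

Both sides have the same dimensions, so the equation is dimensionally consistent.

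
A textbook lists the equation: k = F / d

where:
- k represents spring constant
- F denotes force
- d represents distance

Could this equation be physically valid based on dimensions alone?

Yes

k (spring constant) has dimensions [M T^-2].
F (force) has dimensions [L M T^-2].
d (distance) has dimensions [L].

Left side: [M T^-2]
Right side: [M T^-2]

Both sides have the same dimensions, so the equation is dimensionally consistent.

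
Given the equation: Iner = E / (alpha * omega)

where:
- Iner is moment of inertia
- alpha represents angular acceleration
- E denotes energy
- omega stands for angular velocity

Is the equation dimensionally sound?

No

Iner (moment of inertia) has dimensions [L^2 M].
alpha (angular acceleration) has dimensions [T^-2].
E (energy) has dimensions [L^2 M T^-2].
omega (angular velocity) has dimensions [T^-1].

Left side: [L^2 M]
Right side: [L^2 M T]

The two sides have different dimensions, so the equation is NOT dimensionally consistent.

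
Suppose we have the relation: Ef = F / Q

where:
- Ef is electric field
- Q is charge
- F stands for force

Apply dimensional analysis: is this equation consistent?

Yes

Ef (electric field) has dimensions [I^-1 L M T^-3].
Q (charge) has dimensions [I T].
F (force) has dimensions [L M T^-2].

Left side: [I^-1 L M T^-3]
Right side: [I^-1 L M T^-3]

Both sides have the same dimensions, so the equation is dimensionally consistent.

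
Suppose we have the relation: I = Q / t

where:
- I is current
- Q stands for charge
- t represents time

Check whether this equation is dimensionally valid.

Yes

I (current) has dimensions [I].
Q (charge) has dimensions [I T].
t (time) has dimensions [T].

Left side: [I]
Right side: [I]

Both sides have the same dimensions, so the equation is dimensionally consistent.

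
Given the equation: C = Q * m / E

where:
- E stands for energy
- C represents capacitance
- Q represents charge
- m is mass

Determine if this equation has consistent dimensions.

No

E (energy) has dimensions [L^2 M T^-2].
C (capacitance) has dimensions [I^2 L^-2 M^-1 T^4].
Q (charge) has dimensions [I T].
m (mass) has dimensions [M].

Left side: [I^2 L^-2 M^-1 T^4]
Right side: [I L^-2 T^3]

The two sides have different dimensions, so the equation is NOT dimensionally consistent.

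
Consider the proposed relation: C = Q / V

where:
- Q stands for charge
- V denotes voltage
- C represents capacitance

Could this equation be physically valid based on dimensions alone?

Yes

Q (charge) has dimensions [I T].
V (voltage) has dimensions [I^-1 L^2 M T^-3].
C (capacitance) has dimensions [I^2 L^-2 M^-1 T^4].

Left side: [I^2 L^-2 M^-1 T^4]
Right side: [I^2 L^-2 M^-1 T^4]

Both sides have the same dimensions, so the equation is dimensionally consistent.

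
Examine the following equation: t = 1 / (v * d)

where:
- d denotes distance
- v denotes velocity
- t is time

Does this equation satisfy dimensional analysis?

No

d (distance) has dimensions [L].
v (velocity) has dimensions [L T^-1].
t (time) has dimensions [T].

Left side: [T]
Right side: [L^-2 T]

The two sides have different dimensions, so the equation is NOT dimensionally consistent.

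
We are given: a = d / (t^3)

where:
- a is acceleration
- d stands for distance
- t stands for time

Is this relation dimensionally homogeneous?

No

a (acceleration) has dimensions [L T^-2].
d (distance) has dimensions [L].
t (time) has dimensions [T].

Left side: [L T^-2]
Right side: [L T^-3]

The two sides have different dimensions, so the equation is NOT dimensionally consistent.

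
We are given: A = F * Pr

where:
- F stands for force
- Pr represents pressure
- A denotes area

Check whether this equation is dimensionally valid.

No

F (force) has dimensions [L M T^-2].
Pr (pressure) has dimensions [L^-1 M T^-2].
A (area) has dimensions [L^2].

Left side: [L^2]
Right side: [M^2 T^-4]

The two sides have different dimensions, so the equation is NOT dimensionally consistent.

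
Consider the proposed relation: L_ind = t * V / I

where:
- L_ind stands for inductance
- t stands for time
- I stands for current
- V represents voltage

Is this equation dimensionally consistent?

Yes

L_ind (inductance) has dimensions [I^-2 L^2 M T^-2].
t (time) has dimensions [T].
I (current) has dimensions [I].
V (voltage) has dimensions [I^-1 L^2 M T^-3].

Left side: [I^-2 L^2 M T^-2]
Right side: [I^-2 L^2 M T^-2]

Both sides have the same dimensions, so the equation is dimensionally consistent.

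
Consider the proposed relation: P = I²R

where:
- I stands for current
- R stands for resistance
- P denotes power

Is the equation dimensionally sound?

Yes

I (current) has dimensions [I].
R (resistance) has dimensions [I^-2 L^2 M T^-3].
P (power) has dimensions [L^2 M T^-3].

Left side: [L^2 M T^-3]
Right side: [L^2 M T^-3]

Both sides have the same dimensions, so the equation is dimensionally consistent.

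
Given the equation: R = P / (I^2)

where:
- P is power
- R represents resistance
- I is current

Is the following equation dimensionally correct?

Yes

P (power) has dimensions [L^2 M T^-3].
R (resistance) has dimensions [I^-2 L^2 M T^-3].
I (current) has dimensions [I].

Left side: [I^-2 L^2 M T^-3]
Right side: [I^-2 L^2 M T^-3]

Both sides have the same dimensions, so the equation is dimensionally consistent.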